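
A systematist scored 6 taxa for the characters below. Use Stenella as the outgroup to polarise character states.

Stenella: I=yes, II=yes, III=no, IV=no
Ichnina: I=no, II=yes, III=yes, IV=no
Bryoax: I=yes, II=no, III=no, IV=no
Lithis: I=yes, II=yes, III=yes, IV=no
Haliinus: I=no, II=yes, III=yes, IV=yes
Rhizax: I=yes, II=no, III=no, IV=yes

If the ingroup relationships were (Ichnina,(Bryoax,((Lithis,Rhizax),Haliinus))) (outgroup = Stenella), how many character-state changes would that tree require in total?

9

Map each character onto (Ichnina,(Bryoax,((Lithis,Rhizax),Haliinus))) (rooted by Stenella) and count the minimum state changes it requires (Fitch parsimony):
I: 2; II: 2; III: 3; IV: 2.
Total tree length = 9.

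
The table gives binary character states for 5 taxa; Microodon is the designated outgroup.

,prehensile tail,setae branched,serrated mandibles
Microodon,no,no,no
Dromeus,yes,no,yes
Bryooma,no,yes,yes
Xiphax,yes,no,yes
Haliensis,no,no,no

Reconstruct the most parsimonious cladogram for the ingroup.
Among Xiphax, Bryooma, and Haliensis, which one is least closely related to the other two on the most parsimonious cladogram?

Haliensis

The outgroup has state 'no' for every character, so 'yes' is the derived state throughout.
Only Dromeus and Xiphax show the derived state 'yes' for prehensile tail, supporting them as a clade.
setae branched (derived state 'yes') is unique to Bryooma (autapomorphy; uninformative for grouping).
serrated mandibles (derived state 'yes') is shared by Bryooma, Dromeus, and Xiphax — a synapomorphy uniting that clade.
Most parsimonious ingroup topology: (((Dromeus,Xiphax),Bryooma),Haliensis).
Bryooma and Xiphax share a more recent common ancestor with each other than either does with Haliensis, so Haliensis is the least closely related of the three.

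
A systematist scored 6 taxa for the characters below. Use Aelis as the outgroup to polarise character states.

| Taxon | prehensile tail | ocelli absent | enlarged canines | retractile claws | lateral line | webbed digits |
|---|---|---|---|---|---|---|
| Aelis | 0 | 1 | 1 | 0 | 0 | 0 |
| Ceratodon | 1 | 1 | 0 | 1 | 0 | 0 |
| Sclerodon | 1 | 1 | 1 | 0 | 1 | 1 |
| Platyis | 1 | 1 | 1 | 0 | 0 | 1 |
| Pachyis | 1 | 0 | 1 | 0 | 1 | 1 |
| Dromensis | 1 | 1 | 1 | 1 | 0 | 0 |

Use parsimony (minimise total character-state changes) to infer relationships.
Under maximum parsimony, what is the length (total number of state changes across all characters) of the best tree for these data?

6

Character polarity is set by the outgroup: the derived state is whichever differs from the outgroup's state, so for ocelli absent, enlarged canines the derived state is '0', and for the remaining characters it is '1'.
prehensile tail (derived state '1') is shared by all ingroup taxa — unites the whole ingroup.
ocelli absent (derived state '0') is unique to Pachyis (autapomorphy; uninformative for grouping).
enlarged canines (derived state '0') is unique to Ceratodon (autapomorphy; uninformative for grouping).
retractile claws (derived state '1') is shared by Ceratodon and Dromensis — a synapomorphy uniting that clade.
Only Pachyis and Sclerodon show the derived state '1' for lateral line, supporting them as a clade.
webbed digits: derived state '1' in Pachyis, Platyis, and Sclerodon only — synapomorphy for {Pachyis, Platyis, Sclerodon}.
Most parsimonious ingroup topology: ((Ceratodon,Dromensis),((Sclerodon,Pachyis),Platyis)).
Changes per character on this tree: prehensile tail: 1; ocelli absent: 1; enlarged canines: 1; retractile claws: 1; lateral line: 1; webbed digits: 1.
Total = 6.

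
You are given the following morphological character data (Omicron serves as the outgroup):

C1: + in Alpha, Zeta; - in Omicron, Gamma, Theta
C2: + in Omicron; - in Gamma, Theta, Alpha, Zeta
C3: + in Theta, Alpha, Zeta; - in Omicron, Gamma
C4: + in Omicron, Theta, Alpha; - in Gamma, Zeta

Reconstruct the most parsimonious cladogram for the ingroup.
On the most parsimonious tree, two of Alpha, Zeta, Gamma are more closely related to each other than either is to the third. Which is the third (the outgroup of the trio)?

Gamma

Character polarity is set by the outgroup: the derived state is whichever differs from the outgroup's state, so for C2, C4 the derived state is '-', and for the remaining characters it is '+'.
C1: derived state '+' in Alpha and Zeta only — synapomorphy for {Alpha, Zeta}.
All ingroup taxa share the derived state '-' for C2; it defines the ingroup but does not resolve relationships within it.
C3 (derived state '+') is shared by Alpha, Theta, and Zeta — a synapomorphy uniting that clade.
C4 (state '-') occurs in Gamma and Zeta but conflicts with the nesting implied by the other characters — most parsimoniously interpreted as homoplasy.
Most parsimonious ingroup topology: (Gamma,(Theta,(Alpha,Zeta))).
Zeta and Alpha share a more recent common ancestor with each other than either does with Gamma, so Gamma is the least closely related of the three.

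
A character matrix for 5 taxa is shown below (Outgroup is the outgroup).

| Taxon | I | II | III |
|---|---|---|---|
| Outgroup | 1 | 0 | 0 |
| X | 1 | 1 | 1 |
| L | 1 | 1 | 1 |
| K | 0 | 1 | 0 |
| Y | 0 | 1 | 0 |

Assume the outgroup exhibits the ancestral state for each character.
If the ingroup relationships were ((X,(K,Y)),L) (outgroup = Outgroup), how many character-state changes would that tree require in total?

4

Map each character onto ((X,(K,Y)),L) (rooted by Outgroup) and count the minimum state changes it requires (Fitch parsimony):
I: 1; II: 1; III: 2.
Total tree length = 4.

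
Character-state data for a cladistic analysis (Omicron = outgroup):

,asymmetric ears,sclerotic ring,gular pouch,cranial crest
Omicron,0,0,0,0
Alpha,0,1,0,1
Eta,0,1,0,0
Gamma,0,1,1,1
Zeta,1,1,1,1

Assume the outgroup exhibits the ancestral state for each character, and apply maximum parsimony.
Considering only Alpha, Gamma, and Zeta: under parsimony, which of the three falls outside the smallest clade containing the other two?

The outgroup has state '0' for every character, so '1' is the derived state throughout.
asymmetric ears: derived state '1' in Zeta only — an autapomorphy, so it tells us nothing about relationships among taxa.
All ingroup taxa share the derived state '1' for sclerotic ring; it defines the ingroup but does not resolve relationships within it.
gular pouch (derived state '1') is shared by Gamma and Zeta — a synapomorphy uniting that clade.
Only Alpha, Gamma, and Zeta show the derived state '1' for cranial crest, supporting them as a clade.
Most parsimonious ingroup topology: ((Alpha,(Gamma,Zeta)),Eta).
Zeta and Gamma share a more recent common ancestor with each other than either does with Alpha, so Alpha is the least closely related of the three.

Alpha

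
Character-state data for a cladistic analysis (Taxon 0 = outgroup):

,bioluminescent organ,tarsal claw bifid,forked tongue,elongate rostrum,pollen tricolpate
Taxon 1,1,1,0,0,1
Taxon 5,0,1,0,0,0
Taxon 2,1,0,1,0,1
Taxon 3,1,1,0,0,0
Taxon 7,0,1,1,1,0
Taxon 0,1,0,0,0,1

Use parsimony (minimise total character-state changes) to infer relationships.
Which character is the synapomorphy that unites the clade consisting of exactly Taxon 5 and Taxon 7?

bioluminescent organ

Character polarity is set by the outgroup: the derived state is whichever differs from the outgroup's state, so for bioluminescent organ, pollen tricolpate the derived state is '0', and for the remaining characters it is '1'.
bioluminescent organ: derived state '0' in Taxon 5 and Taxon 7 only — synapomorphy for {Taxon 5, Taxon 7}.
tarsal claw bifid (derived state '1') is shared by Taxon 1, Taxon 3, Taxon 5, and Taxon 7 — a synapomorphy uniting that clade.
forked tongue groups Taxon 2 and Taxon 7, which is incompatible with the clades supported by the remaining characters; treating it as convergent (homoplasy) costs fewer steps than any alternative tree.
elongate rostrum (derived state '1') is unique to Taxon 7 (autapomorphy; uninformative for grouping).
pollen tricolpate: derived state '0' in Taxon 3, Taxon 5, and Taxon 7 only — synapomorphy for {Taxon 3, Taxon 5, Taxon 7}.
Most parsimonious ingroup topology: ((((Taxon 7,Taxon 5),Taxon 3),Taxon 1),Taxon 2).
The clade {Taxon 5, Taxon 7} is supported by bioluminescent organ: its derived state '0' occurs in exactly those taxa and in no other taxon (including the outgroup).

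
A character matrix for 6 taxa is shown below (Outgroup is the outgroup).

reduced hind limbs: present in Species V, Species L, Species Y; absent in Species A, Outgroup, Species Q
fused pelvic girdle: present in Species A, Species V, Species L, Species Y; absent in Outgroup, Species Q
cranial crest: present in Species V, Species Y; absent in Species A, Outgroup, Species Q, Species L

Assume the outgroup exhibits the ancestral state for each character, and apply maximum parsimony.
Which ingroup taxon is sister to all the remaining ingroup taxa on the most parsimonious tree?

The outgroup has state 'absent' for every character, so 'present' is the derived state throughout.
Only Species L, Species V, and Species Y show the derived state 'present' for reduced hind limbs, supporting them as a clade.
fused pelvic girdle: derived state 'present' in Species A, Species L, Species V, and Species Y only — synapomorphy for {Species A, Species L, Species V, Species Y}.
Only Species V and Species Y show the derived state 'present' for cranial crest, supporting them as a clade.
Most parsimonious ingroup topology: ((((Species Y,Species V),Species L),Species A),Species Q).
Species Q is sister to the clade containing all other ingroup taxa, so it is the earliest-diverging (most basal) ingroup lineage.

Species Q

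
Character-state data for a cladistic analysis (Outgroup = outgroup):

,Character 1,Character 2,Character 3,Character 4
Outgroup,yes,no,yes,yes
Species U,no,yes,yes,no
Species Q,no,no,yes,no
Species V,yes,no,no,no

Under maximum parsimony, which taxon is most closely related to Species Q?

Character polarity is set by the outgroup: the derived state is whichever differs from the outgroup's state, so for Character 1, Character 3, Character 4 the derived state is 'no', and for the remaining characters it is 'yes'.
Only Species Q and Species U show the derived state 'no' for Character 1, supporting them as a clade.
Character 2: derived state 'yes' in Species U only — an autapomorphy, so it tells us nothing about relationships among taxa.
Character 3 (derived state 'no') is unique to Species V (autapomorphy; uninformative for grouping).
Character 4 (derived state 'no') is shared by all ingroup taxa — unites the whole ingroup.
Most parsimonious ingroup topology: ((Species U,Species Q),Species V).
Species Q and Species U form a cherry on this tree, so they are sister taxa.

Species U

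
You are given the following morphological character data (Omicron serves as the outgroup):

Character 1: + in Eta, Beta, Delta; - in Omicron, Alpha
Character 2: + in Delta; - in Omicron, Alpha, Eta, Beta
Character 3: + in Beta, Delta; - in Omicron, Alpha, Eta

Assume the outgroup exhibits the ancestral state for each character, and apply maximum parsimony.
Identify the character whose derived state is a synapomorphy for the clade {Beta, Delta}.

The outgroup has state '-' for every character, so '+' is the derived state throughout.
Only Beta, Delta, and Eta show the derived state '+' for Character 1, supporting them as a clade.
Character 2 (derived state '+') is unique to Delta (autapomorphy; uninformative for grouping).
Character 3: derived state '+' in Beta and Delta only — synapomorphy for {Beta, Delta}.
Most parsimonious ingroup topology: (Alpha,(Eta,(Beta,Delta))).
The clade {Beta, Delta} is supported by Character 3: its derived state '+' occurs in exactly those taxa and in no other taxon (including the outgroup).

Character 3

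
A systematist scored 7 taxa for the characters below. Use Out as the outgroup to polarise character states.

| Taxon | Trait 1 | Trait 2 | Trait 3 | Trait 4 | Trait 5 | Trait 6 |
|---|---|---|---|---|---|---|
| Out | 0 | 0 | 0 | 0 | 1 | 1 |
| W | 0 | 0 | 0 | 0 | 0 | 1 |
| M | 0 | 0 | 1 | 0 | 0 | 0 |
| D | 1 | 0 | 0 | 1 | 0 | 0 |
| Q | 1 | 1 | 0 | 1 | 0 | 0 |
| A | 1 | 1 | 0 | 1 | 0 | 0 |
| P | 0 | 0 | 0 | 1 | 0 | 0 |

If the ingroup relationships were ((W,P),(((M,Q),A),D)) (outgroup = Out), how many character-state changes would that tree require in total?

Map each character onto ((W,P),(((M,Q),A),D)) (rooted by Out) and count the minimum state changes it requires (Fitch parsimony):
Trait 1: 2; Trait 2: 2; Trait 3: 1; Trait 4: 3; Trait 5: 1; Trait 6: 2.
Total tree length = 11.

11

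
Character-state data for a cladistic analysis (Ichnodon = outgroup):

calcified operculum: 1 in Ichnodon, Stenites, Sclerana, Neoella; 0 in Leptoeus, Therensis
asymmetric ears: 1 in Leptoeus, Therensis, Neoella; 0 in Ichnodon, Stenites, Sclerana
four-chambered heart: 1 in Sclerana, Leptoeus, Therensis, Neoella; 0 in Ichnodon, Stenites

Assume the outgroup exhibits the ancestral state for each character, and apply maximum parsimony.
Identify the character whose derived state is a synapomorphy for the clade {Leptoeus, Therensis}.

Character polarity is set by the outgroup: the derived state is whichever differs from the outgroup's state, so for calcified operculum the derived state is '0', and for the remaining characters it is '1'.
Only Leptoeus and Therensis show the derived state '0' for calcified operculum, supporting them as a clade.
Only Leptoeus, Neoella, and Therensis show the derived state '1' for asymmetric ears, supporting them as a clade.
four-chambered heart (derived state '1') is shared by Leptoeus, Neoella, Sclerana, and Therensis — a synapomorphy uniting that clade.
Most parsimonious ingroup topology: (Stenites,(Sclerana,((Leptoeus,Therensis),Neoella))).
The clade {Leptoeus, Therensis} is supported by calcified operculum: its derived state '0' occurs in exactly those taxa and in no other taxon (including the outgroup).

calcified operculum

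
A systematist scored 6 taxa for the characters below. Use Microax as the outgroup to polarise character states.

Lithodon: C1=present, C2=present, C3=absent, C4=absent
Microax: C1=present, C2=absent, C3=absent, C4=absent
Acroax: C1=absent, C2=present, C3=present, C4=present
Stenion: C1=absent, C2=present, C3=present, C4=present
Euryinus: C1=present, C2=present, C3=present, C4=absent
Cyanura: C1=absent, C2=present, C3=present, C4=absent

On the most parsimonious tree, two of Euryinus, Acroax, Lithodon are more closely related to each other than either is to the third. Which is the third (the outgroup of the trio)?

Character polarity is set by the outgroup: the derived state is whichever differs from the outgroup's state, so for C1 the derived state is 'absent', and for the remaining characters it is 'present'.
C1: derived state 'absent' in Acroax, Cyanura, and Stenion only — synapomorphy for {Acroax, Cyanura, Stenion}.
C2 (derived state 'present') is shared by all ingroup taxa — unites the whole ingroup.
C3 (derived state 'present') is shared by Acroax, Cyanura, Euryinus, and Stenion — a synapomorphy uniting that clade.
Only Acroax and Stenion show the derived state 'present' for C4, supporting them as a clade.
Most parsimonious ingroup topology: ((((Acroax,Stenion),Cyanura),Euryinus),Lithodon).
Euryinus and Acroax share a more recent common ancestor with each other than either does with Lithodon, so Lithodon is the least closely related of the three.

Lithodon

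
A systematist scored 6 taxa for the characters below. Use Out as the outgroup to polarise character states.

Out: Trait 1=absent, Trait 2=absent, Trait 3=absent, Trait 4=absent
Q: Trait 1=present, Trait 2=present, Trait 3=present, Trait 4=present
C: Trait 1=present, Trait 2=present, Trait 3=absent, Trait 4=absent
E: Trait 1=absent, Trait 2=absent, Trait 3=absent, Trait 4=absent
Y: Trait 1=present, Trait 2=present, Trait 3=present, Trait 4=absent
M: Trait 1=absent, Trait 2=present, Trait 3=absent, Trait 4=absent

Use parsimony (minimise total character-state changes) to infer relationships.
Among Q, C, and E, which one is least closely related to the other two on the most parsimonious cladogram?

The outgroup has state 'absent' for every character, so 'present' is the derived state throughout.
Only C, Q, and Y show the derived state 'present' for Trait 1, supporting them as a clade.
Only C, M, Q, and Y show the derived state 'present' for Trait 2, supporting them as a clade.
Trait 3: derived state 'present' in Q and Y only — synapomorphy for {Q, Y}.
Trait 4: derived state 'present' in Q only — an autapomorphy, so it tells us nothing about relationships among taxa.
Most parsimonious ingroup topology: ((((Q,Y),C),M),E).
Q and C share a more recent common ancestor with each other than either does with E, so E is the least closely related of the three.

E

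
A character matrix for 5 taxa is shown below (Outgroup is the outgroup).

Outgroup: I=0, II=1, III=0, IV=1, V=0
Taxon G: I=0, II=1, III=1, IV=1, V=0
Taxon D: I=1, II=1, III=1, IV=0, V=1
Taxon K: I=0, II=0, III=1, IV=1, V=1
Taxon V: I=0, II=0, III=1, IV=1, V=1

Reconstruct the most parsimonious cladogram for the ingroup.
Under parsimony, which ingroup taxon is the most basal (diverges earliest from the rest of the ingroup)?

Taxon G

Character polarity is set by the outgroup: the derived state is whichever differs from the outgroup's state, so for II, IV the derived state is '0', and for the remaining characters it is '1'.
I: derived state '1' in Taxon D only — an autapomorphy, so it tells us nothing about relationships among taxa.
II (derived state '0') is shared by Taxon K and Taxon V — a synapomorphy uniting that clade.
All ingroup taxa share the derived state '1' for III; it defines the ingroup but does not resolve relationships within it.
IV (derived state '0') is unique to Taxon D (autapomorphy; uninformative for grouping).
V: derived state '1' in Taxon D, Taxon K, and Taxon V only — synapomorphy for {Taxon D, Taxon K, Taxon V}.
Most parsimonious ingroup topology: (Taxon G,(Taxon D,(Taxon K,Taxon V))).
Taxon G is sister to the clade containing all other ingroup taxa, so it is the earliest-diverging (most basal) ingroup lineage.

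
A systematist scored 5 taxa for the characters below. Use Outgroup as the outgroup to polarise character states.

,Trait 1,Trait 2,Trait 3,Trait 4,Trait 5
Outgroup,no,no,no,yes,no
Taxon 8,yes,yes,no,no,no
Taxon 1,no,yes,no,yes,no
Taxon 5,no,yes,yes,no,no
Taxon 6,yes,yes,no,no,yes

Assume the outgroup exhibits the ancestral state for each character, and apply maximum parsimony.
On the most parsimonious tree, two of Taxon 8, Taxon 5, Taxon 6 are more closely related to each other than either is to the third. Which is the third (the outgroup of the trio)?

Taxon 5

Character polarity is set by the outgroup: the derived state is whichever differs from the outgroup's state, so for Trait 4 the derived state is 'no', and for the remaining characters it is 'yes'.
Only Taxon 6 and Taxon 8 show the derived state 'yes' for Trait 1, supporting them as a clade.
Trait 2 (derived state 'yes') is shared by all ingroup taxa — unites the whole ingroup.
Trait 3: derived state 'yes' in Taxon 5 only — an autapomorphy, so it tells us nothing about relationships among taxa.
Only Taxon 5, Taxon 6, and Taxon 8 show the derived state 'no' for Trait 4, supporting them as a clade.
Trait 5: derived state 'yes' in Taxon 6 only — an autapomorphy, so it tells us nothing about relationships among taxa.
Most parsimonious ingroup topology: (((Taxon 8,Taxon 6),Taxon 5),Taxon 1).
Taxon 6 and Taxon 8 share a more recent common ancestor with each other than either does with Taxon 5, so Taxon 5 is the least closely related of the three.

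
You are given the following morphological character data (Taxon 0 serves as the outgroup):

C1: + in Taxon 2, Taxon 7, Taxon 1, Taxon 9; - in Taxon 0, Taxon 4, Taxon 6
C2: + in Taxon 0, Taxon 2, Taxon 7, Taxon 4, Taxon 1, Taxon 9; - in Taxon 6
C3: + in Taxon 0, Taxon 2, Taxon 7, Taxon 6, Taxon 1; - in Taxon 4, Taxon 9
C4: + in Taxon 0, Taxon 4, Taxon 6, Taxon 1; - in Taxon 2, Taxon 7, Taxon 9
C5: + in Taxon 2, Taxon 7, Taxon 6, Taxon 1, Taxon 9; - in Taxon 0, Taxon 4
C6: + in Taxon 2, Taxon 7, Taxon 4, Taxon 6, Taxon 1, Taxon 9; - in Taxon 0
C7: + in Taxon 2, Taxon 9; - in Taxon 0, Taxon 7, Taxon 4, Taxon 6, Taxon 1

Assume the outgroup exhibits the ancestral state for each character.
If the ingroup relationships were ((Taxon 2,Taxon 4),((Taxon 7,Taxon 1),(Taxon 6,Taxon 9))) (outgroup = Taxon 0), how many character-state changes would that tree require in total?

14

Map each character onto ((Taxon 2,Taxon 4),((Taxon 7,Taxon 1),(Taxon 6,Taxon 9))) (rooted by Taxon 0) and count the minimum state changes it requires (Fitch parsimony):
C1: 3; C2: 1; C3: 2; C4: 3; C5: 2; C6: 1; C7: 2.
Total tree length = 14.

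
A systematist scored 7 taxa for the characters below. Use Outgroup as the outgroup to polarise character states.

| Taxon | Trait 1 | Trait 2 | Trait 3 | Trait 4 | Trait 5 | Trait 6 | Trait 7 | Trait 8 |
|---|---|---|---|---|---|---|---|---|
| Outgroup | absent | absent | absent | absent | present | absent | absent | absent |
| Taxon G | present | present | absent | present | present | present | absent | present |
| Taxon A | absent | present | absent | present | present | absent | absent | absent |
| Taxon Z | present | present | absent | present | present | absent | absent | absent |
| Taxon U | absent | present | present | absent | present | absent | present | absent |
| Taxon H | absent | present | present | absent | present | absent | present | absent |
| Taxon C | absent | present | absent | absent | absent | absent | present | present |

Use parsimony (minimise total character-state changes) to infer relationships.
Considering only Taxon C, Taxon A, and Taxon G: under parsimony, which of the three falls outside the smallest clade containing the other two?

Character polarity is set by the outgroup: the derived state is whichever differs from the outgroup's state, so for Trait 5 the derived state is 'absent', and for the remaining characters it is 'present'.
Only Taxon G and Taxon Z show the derived state 'present' for Trait 1, supporting them as a clade.
All ingroup taxa share the derived state 'present' for Trait 2; it defines the ingroup but does not resolve relationships within it.
Only Taxon H and Taxon U show the derived state 'present' for Trait 3, supporting them as a clade.
Only Taxon A, Taxon G, and Taxon Z show the derived state 'present' for Trait 4, supporting them as a clade.
Trait 5 (derived state 'absent') is unique to Taxon C (autapomorphy; uninformative for grouping).
Trait 6: derived state 'present' in Taxon G only — an autapomorphy, so it tells us nothing about relationships among taxa.
Trait 7 (derived state 'present') is shared by Taxon C, Taxon H, and Taxon U — a synapomorphy uniting that clade.
Trait 8 (state 'present') occurs in Taxon C and Taxon G but conflicts with the nesting implied by the other characters — most parsimoniously interpreted as homoplasy.
Most parsimonious ingroup topology: (((Taxon G,Taxon Z),Taxon A),((Taxon U,Taxon H),Taxon C)).
Taxon A and Taxon G share a more recent common ancestor with each other than either does with Taxon C, so Taxon C is the least closely related of the three.

Taxon C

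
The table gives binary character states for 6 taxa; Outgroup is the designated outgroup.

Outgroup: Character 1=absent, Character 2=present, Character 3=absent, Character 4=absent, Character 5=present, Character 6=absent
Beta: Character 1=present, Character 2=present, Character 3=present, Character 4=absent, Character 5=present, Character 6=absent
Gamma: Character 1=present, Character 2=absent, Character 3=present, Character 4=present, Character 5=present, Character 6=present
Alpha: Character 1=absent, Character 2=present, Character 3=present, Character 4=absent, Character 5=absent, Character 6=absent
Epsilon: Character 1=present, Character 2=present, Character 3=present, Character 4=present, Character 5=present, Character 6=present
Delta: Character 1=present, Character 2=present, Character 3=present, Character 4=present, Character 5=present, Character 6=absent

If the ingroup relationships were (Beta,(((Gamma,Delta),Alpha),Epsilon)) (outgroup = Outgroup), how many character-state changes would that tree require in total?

Map each character onto (Beta,(((Gamma,Delta),Alpha),Epsilon)) (rooted by Outgroup) and count the minimum state changes it requires (Fitch parsimony):
Character 1: 2; Character 2: 1; Character 3: 1; Character 4: 2; Character 5: 1; Character 6: 2.
Total tree length = 9.

9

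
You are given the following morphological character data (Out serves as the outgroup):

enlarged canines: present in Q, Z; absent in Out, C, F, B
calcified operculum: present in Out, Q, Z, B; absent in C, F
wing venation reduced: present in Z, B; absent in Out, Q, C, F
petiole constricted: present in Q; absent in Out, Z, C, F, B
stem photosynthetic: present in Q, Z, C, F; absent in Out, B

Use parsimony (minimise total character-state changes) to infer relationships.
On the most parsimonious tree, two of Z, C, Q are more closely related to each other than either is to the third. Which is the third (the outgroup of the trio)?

Character polarity is set by the outgroup: the derived state is whichever differs from the outgroup's state, so for calcified operculum the derived state is 'absent', and for the remaining characters it is 'present'.
Only Q and Z show the derived state 'present' for enlarged canines, supporting them as a clade.
calcified operculum: derived state 'absent' in C and F only — synapomorphy for {C, F}.
wing venation reduced (state 'present') occurs in B and Z but conflicts with the nesting implied by the other characters — most parsimoniously interpreted as homoplasy.
petiole constricted (derived state 'present') is unique to Q (autapomorphy; uninformative for grouping).
Only C, F, Q, and Z show the derived state 'present' for stem photosynthetic, supporting them as a clade.
Most parsimonious ingroup topology: (((Q,Z),(C,F)),B).
Z and Q share a more recent common ancestor with each other than either does with C, so C is the least closely related of the three.

C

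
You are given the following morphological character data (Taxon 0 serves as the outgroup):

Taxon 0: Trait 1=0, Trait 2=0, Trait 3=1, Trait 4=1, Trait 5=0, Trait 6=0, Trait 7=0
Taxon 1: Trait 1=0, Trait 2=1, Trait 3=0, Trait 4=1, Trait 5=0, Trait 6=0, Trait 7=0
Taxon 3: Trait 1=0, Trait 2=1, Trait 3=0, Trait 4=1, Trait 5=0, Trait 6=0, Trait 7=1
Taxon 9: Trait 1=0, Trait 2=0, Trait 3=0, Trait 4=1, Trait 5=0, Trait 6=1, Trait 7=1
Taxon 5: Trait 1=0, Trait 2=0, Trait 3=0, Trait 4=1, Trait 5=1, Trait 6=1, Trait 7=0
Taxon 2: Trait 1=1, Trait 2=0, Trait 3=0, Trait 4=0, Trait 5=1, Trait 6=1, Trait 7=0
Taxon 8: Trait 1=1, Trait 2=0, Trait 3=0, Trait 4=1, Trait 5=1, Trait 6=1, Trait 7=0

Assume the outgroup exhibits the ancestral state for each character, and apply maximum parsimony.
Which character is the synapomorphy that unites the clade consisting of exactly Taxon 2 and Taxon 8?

Trait 1

Character polarity is set by the outgroup: the derived state is whichever differs from the outgroup's state, so for Trait 3, Trait 4 the derived state is '0', and for the remaining characters it is '1'.
Trait 1 (derived state '1') is shared by Taxon 2 and Taxon 8 — a synapomorphy uniting that clade.
Trait 2 (derived state '1') is shared by Taxon 1 and Taxon 3 — a synapomorphy uniting that clade.
All ingroup taxa share the derived state '0' for Trait 3; it defines the ingroup but does not resolve relationships within it.
Trait 4: derived state '0' in Taxon 2 only — an autapomorphy, so it tells us nothing about relationships among taxa.
Only Taxon 2, Taxon 5, and Taxon 8 show the derived state '1' for Trait 5, supporting them as a clade.
Trait 6: derived state '1' in Taxon 2, Taxon 5, Taxon 8, and Taxon 9 only — synapomorphy for {Taxon 2, Taxon 5, Taxon 8, Taxon 9}.
Trait 7 (state '1') occurs in Taxon 3 and Taxon 9 but conflicts with the nesting implied by the other characters — most parsimoniously interpreted as homoplasy.
Most parsimonious ingroup topology: ((Taxon 1,Taxon 3),(Taxon 9,(Taxon 5,(Taxon 2,Taxon 8)))).
The clade {Taxon 2, Taxon 8} is supported by Trait 1: its derived state '1' occurs in exactly those taxa and in no other taxon (including the outgroup).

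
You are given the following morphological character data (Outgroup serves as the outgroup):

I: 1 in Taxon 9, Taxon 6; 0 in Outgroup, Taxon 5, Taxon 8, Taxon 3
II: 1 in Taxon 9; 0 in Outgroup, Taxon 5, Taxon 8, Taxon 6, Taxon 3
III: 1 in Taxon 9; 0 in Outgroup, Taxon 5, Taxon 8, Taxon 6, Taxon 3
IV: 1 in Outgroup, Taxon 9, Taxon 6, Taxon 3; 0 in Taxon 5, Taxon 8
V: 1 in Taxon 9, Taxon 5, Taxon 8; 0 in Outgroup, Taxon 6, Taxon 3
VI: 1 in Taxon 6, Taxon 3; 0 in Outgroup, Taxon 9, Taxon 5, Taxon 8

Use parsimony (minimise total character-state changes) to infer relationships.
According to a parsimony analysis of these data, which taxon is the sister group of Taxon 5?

Taxon 8

Character polarity is set by the outgroup: the derived state is whichever differs from the outgroup's state, so for IV the derived state is '0', and for the remaining characters it is '1'.
I (state '1') occurs in Taxon 6 and Taxon 9 but conflicts with the nesting implied by the other characters — most parsimoniously interpreted as homoplasy.
II (derived state '1') is unique to Taxon 9 (autapomorphy; uninformative for grouping).
III (derived state '1') is unique to Taxon 9 (autapomorphy; uninformative for grouping).
IV: derived state '0' in Taxon 5 and Taxon 8 only — synapomorphy for {Taxon 5, Taxon 8}.
Only Taxon 5, Taxon 8, and Taxon 9 show the derived state '1' for V, supporting them as a clade.
VI (derived state '1') is shared by Taxon 3 and Taxon 6 — a synapomorphy uniting that clade.
Most parsimonious ingroup topology: ((Taxon 9,(Taxon 5,Taxon 8)),(Taxon 6,Taxon 3)).
Taxon 5 and Taxon 8 form a cherry on this tree, so they are sister taxa.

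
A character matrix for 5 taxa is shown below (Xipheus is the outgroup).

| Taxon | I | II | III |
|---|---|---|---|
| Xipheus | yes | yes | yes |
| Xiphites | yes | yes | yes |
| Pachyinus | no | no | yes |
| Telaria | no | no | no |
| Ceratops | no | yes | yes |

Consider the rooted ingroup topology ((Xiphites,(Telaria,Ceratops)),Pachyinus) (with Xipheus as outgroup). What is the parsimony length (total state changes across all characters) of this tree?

5

Map each character onto ((Xiphites,(Telaria,Ceratops)),Pachyinus) (rooted by Xipheus) and count the minimum state changes it requires (Fitch parsimony):
I: 2; II: 2; III: 1.
Total tree length = 5.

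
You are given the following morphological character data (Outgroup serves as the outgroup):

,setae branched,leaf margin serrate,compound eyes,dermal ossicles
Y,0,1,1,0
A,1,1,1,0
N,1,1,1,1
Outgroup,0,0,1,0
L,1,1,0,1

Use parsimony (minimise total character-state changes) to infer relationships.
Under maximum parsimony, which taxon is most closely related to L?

Character polarity is set by the outgroup: the derived state is whichever differs from the outgroup's state, so for compound eyes the derived state is '0', and for the remaining characters it is '1'.
Only A, L, and N show the derived state '1' for setae branched, supporting them as a clade.
leaf margin serrate (derived state '1') is shared by all ingroup taxa — unites the whole ingroup.
compound eyes (derived state '0') is unique to L (autapomorphy; uninformative for grouping).
Only L and N show the derived state '1' for dermal ossicles, supporting them as a clade.
Most parsimonious ingroup topology: (((N,L),A),Y).
L and N form a cherry on this tree, so they are sister taxa.

N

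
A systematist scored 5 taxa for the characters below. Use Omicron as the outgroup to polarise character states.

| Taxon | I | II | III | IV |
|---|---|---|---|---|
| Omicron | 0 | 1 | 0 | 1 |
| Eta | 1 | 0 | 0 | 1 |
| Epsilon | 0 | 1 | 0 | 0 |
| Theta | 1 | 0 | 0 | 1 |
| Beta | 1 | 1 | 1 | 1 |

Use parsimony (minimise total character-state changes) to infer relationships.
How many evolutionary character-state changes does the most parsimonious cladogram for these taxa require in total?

4

Character polarity is set by the outgroup: the derived state is whichever differs from the outgroup's state, so for II, IV the derived state is '0', and for the remaining characters it is '1'.
Only Beta, Eta, and Theta show the derived state '1' for I, supporting them as a clade.
II: derived state '0' in Eta and Theta only — synapomorphy for {Eta, Theta}.
III (derived state '1') is unique to Beta (autapomorphy; uninformative for grouping).
IV: derived state '0' in Epsilon only — an autapomorphy, so it tells us nothing about relationships among taxa.
Most parsimonious ingroup topology: (((Eta,Theta),Beta),Epsilon).
Changes per character on this tree: I: 1; II: 1; III: 1; IV: 1.
Total = 4.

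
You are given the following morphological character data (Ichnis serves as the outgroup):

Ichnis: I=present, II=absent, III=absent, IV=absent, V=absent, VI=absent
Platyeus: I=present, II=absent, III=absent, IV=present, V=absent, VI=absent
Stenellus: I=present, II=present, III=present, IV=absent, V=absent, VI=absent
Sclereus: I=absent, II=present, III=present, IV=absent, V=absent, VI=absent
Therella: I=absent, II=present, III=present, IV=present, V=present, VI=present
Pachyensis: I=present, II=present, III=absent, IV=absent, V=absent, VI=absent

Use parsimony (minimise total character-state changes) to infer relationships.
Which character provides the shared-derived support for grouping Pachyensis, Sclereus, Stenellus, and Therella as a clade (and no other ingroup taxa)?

II

Character polarity is set by the outgroup: the derived state is whichever differs from the outgroup's state, so for I the derived state is 'absent', and for the remaining characters it is 'present'.
Only Sclereus and Therella show the derived state 'absent' for I, supporting them as a clade.
Only Pachyensis, Sclereus, Stenellus, and Therella show the derived state 'present' for II, supporting them as a clade.
Only Sclereus, Stenellus, and Therella show the derived state 'present' for III, supporting them as a clade.
IV groups Platyeus and Therella, which is incompatible with the clades supported by the remaining characters; treating it as convergent (homoplasy) costs fewer steps than any alternative tree.
V (derived state 'present') is unique to Therella (autapomorphy; uninformative for grouping).
VI: derived state 'present' in Therella only — an autapomorphy, so it tells us nothing about relationships among taxa.
Most parsimonious ingroup topology: (Platyeus,((Stenellus,(Sclereus,Therella)),Pachyensis)).
The clade {Pachyensis, Sclereus, Stenellus, Therella} is supported by II: its derived state 'present' occurs in exactly those taxa and in no other taxon (including the outgroup).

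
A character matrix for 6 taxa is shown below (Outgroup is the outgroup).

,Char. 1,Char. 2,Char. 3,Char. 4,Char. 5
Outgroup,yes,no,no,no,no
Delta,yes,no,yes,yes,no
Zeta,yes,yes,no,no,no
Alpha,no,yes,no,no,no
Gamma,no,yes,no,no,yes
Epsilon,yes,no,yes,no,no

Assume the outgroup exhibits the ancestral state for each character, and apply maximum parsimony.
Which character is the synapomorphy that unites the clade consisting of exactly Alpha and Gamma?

Character polarity is set by the outgroup: the derived state is whichever differs from the outgroup's state, so for Char. 1 the derived state is 'no', and for the remaining characters it is 'yes'.
Char. 1: derived state 'no' in Alpha and Gamma only — synapomorphy for {Alpha, Gamma}.
Char. 2 (derived state 'yes') is shared by Alpha, Gamma, and Zeta — a synapomorphy uniting that clade.
Char. 3: derived state 'yes' in Delta and Epsilon only — synapomorphy for {Delta, Epsilon}.
Char. 4 (derived state 'yes') is unique to Delta (autapomorphy; uninformative for grouping).
Char. 5 (derived state 'yes') is unique to Gamma (autapomorphy; uninformative for grouping).
Most parsimonious ingroup topology: ((Delta,Epsilon),(Zeta,(Alpha,Gamma))).
The clade {Alpha, Gamma} is supported by Char. 1: its derived state 'no' occurs in exactly those taxa and in no other taxon (including the outgroup).

Char. 1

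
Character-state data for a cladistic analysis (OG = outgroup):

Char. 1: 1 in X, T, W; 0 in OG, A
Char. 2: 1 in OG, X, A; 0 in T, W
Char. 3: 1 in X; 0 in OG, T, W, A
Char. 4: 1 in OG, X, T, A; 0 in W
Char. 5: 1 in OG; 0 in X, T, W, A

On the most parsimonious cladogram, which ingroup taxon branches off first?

A

Character polarity is set by the outgroup: the derived state is whichever differs from the outgroup's state, so for Char. 2, Char. 4, Char. 5 the derived state is '0', and for the remaining characters it is '1'.
Only T, W, and X show the derived state '1' for Char. 1, supporting them as a clade.
Char. 2 (derived state '0') is shared by T and W — a synapomorphy uniting that clade.
Char. 3: derived state '1' in X only — an autapomorphy, so it tells us nothing about relationships among taxa.
Char. 4 (derived state '0') is unique to W (autapomorphy; uninformative for grouping).
Char. 5 (derived state '0') is shared by all ingroup taxa — unites the whole ingroup.
Most parsimonious ingroup topology: ((X,(T,W)),A).
A is sister to the clade containing all other ingroup taxa, so it is the earliest-diverging (most basal) ingroup lineage.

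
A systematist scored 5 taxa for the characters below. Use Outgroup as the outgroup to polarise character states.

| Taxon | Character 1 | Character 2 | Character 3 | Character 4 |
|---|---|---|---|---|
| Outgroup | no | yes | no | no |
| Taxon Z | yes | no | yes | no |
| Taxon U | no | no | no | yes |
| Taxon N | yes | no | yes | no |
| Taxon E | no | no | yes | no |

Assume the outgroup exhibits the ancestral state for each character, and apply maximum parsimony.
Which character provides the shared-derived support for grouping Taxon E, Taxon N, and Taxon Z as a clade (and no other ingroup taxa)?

Character polarity is set by the outgroup: the derived state is whichever differs from the outgroup's state, so for Character 2 the derived state is 'no', and for the remaining characters it is 'yes'.
Character 1 (derived state 'yes') is shared by Taxon N and Taxon Z — a synapomorphy uniting that clade.
All ingroup taxa share the derived state 'no' for Character 2; it defines the ingroup but does not resolve relationships within it.
Character 3 (derived state 'yes') is shared by Taxon E, Taxon N, and Taxon Z — a synapomorphy uniting that clade.
Character 4 (derived state 'yes') is unique to Taxon U (autapomorphy; uninformative for grouping).
Most parsimonious ingroup topology: (((Taxon Z,Taxon N),Taxon E),Taxon U).
The clade {Taxon E, Taxon N, Taxon Z} is supported by Character 3: its derived state 'yes' occurs in exactly those taxa and in no other taxon (including the outgroup).

Character 3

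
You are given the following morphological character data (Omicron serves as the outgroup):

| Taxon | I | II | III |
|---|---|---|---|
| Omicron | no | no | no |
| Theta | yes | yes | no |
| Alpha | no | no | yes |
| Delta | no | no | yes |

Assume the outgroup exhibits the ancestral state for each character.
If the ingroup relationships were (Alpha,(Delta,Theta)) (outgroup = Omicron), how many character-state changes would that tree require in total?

4

Map each character onto (Alpha,(Delta,Theta)) (rooted by Omicron) and count the minimum state changes it requires (Fitch parsimony):
I: 1; II: 1; III: 2.
Total tree length = 4.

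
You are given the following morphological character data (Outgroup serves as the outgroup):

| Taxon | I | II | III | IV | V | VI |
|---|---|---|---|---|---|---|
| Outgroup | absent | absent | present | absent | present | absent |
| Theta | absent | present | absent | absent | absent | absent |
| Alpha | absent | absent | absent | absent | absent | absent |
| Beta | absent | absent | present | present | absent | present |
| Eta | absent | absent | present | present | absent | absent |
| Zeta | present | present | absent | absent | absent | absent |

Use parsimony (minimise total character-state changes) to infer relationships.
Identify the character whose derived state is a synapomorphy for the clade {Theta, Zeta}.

Character polarity is set by the outgroup: the derived state is whichever differs from the outgroup's state, so for III, V the derived state is 'absent', and for the remaining characters it is 'present'.
I (derived state 'present') is unique to Zeta (autapomorphy; uninformative for grouping).
Only Theta and Zeta show the derived state 'present' for II, supporting them as a clade.
III (derived state 'absent') is shared by Alpha, Theta, and Zeta — a synapomorphy uniting that clade.
Only Beta and Eta show the derived state 'present' for IV, supporting them as a clade.
All ingroup taxa share the derived state 'absent' for V; it defines the ingroup but does not resolve relationships within it.
VI (derived state 'present') is unique to Beta (autapomorphy; uninformative for grouping).
Most parsimonious ingroup topology: (((Theta,Zeta),Alpha),(Beta,Eta)).
The clade {Theta, Zeta} is supported by II: its derived state 'present' occurs in exactly those taxa and in no other taxon (including the outgroup).

II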